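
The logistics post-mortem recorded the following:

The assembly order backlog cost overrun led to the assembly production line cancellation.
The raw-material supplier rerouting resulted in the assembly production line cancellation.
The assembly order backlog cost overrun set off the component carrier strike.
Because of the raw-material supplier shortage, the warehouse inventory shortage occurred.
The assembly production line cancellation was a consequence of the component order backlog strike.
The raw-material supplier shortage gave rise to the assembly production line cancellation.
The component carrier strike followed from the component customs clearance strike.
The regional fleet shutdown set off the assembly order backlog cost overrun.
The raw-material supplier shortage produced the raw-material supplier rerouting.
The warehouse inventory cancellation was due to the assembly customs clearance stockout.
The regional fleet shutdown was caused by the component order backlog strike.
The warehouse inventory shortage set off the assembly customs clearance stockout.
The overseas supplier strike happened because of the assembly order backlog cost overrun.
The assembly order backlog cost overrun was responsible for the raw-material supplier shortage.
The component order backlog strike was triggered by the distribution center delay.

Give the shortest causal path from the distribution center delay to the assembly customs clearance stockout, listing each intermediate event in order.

the distribution center delay → the component order backlog strike → the regional fleet shutdown → the assembly order backlog cost overrun → the raw-material supplier shortage → the warehouse inventory shortage → the assembly customs clearance stockout

the distribution center delay → the component order backlog strike
the component order backlog strike → the regional fleet shutdown
the regional fleet shutdown → the assembly order backlog cost overrun
the assembly order backlog cost overrun → the raw-material supplier shortage
the raw-material supplier shortage → the warehouse inventory shortage
the warehouse inventory shortage → the assembly customs clearance stockout
Length: 6 steps.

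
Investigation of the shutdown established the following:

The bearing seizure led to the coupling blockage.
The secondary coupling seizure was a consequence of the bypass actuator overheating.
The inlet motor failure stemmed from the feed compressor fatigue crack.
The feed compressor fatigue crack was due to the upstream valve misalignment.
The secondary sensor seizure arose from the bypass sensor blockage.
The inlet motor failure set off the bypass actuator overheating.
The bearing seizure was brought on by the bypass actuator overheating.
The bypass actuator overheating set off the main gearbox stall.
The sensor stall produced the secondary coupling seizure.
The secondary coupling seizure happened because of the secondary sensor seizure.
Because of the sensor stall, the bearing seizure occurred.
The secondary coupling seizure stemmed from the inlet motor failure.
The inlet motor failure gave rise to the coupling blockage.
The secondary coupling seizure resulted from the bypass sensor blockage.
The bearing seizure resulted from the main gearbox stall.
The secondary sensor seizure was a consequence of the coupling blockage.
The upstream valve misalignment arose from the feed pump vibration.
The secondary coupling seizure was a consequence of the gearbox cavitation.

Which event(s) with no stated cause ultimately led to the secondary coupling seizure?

Tracing upstream from the secondary coupling seizure: the secondary coupling seizure ← the inlet motor failure ← the feed compressor fatigue crack ← the upstream valve misalignment ← the feed pump vibration.
A separate upstream branch: the secondary coupling seizure ← the bypass sensor blockage.
A separate upstream branch: the secondary coupling seizure ← the sensor stall.
A separate upstream branch: the secondary coupling seizure ← the gearbox cavitation.
Each of those chain origins has no stated cause.

the bypass sensor blockage, the feed pump vibration, the gearbox cavitation, the sensor stall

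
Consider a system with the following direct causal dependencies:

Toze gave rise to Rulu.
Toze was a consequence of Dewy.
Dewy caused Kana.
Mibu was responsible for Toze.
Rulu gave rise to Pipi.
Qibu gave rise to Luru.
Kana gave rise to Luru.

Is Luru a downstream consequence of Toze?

Toze leads to Rulu, Pipi; Luru is not among them.

No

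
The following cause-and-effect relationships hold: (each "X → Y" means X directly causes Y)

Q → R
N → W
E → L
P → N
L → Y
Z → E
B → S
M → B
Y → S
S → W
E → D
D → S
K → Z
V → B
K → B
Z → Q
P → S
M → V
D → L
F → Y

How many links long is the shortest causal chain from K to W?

3

Shortest chain: K → B → S → W.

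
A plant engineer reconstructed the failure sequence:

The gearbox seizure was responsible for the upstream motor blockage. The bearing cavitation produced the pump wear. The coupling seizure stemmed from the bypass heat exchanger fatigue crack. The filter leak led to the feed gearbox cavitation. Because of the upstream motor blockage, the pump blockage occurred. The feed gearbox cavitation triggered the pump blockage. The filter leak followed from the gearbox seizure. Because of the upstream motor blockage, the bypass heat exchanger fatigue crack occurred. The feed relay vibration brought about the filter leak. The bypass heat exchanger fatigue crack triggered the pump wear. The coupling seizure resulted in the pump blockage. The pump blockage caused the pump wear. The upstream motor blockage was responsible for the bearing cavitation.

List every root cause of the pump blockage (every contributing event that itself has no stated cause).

Tracing upstream from the pump blockage: the pump blockage ← the upstream motor blockage ← the gearbox seizure.
A separate upstream branch: the pump blockage ← the feed gearbox cavitation ← the filter leak ← the feed relay vibration.
Each of those chain origins has no stated cause.

the feed relay vibration, the gearbox seizure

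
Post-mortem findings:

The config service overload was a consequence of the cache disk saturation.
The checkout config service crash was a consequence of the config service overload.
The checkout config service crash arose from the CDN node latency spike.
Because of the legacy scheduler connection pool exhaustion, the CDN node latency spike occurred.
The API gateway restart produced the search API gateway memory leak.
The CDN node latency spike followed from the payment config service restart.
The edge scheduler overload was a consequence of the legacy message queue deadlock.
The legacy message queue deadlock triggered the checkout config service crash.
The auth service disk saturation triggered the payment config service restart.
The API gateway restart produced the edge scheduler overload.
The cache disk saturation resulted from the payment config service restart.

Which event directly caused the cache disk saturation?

the payment config service restart

Upstream contributors include the auth service disk saturation, but only the payment config service restart feeds directly into the cache disk saturation.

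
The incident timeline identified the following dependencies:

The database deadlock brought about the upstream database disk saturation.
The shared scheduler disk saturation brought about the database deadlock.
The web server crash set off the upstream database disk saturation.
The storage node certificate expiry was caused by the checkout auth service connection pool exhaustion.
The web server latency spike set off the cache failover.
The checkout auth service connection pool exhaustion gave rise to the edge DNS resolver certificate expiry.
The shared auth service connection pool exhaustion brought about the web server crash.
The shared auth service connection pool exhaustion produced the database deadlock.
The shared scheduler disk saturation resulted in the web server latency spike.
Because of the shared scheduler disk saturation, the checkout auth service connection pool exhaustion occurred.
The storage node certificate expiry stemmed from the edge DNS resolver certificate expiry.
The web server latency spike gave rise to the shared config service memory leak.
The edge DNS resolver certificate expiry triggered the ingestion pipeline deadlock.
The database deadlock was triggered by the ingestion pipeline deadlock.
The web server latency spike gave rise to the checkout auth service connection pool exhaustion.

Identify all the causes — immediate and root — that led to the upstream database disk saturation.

Immediate causes of the upstream database disk saturation: the web server crash, the database deadlock.
Further upstream: the shared scheduler disk saturation, the web server latency spike, the checkout auth service connection pool exhaustion, the edge DNS resolver certificate expiry, the shared auth service connection pool exhaustion, the ingestion pipeline deadlock.

the checkout auth service connection pool exhaustion, the database deadlock, the edge DNS resolver certificate expiry, the ingestion pipeline deadlock, the shared auth service connection pool exhaustion, the shared scheduler disk saturation, the web server crash, the web server latency spike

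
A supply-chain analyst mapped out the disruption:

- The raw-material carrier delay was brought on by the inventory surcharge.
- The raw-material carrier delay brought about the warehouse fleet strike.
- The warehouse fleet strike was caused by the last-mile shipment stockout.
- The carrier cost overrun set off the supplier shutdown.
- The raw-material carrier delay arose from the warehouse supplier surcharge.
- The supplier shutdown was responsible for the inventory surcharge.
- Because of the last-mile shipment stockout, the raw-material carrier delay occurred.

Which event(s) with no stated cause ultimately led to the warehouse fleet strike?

Tracing upstream from the warehouse fleet strike: the warehouse fleet strike ← the raw-material carrier delay ← the inventory surcharge ← the supplier shutdown ← the carrier cost overrun.
A separate upstream branch: the warehouse fleet strike ← the raw-material carrier delay ← the warehouse supplier surcharge.
A separate upstream branch: the warehouse fleet strike ← the last-mile shipment stockout.
Each of those chain origins has no stated cause.

the carrier cost overrun, the last-mile shipment stockout, the warehouse supplier surcharge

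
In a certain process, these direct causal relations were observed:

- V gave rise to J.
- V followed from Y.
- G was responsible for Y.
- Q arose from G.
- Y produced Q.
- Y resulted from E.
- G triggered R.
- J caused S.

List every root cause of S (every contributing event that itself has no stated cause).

Tracing upstream from S: S ← J ← V ← Y ← G.
A separate upstream branch: S ← J ← V ← Y ← E.
Each of those chain origins has no stated cause.

E, G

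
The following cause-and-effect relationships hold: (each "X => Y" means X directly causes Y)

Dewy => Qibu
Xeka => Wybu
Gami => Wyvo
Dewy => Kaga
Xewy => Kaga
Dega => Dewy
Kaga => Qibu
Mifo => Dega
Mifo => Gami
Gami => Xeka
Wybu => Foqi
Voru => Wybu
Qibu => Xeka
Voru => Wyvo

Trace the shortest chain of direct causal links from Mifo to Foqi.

Mifo → Gami
Gami → Xeka
Xeka → Wybu
Wybu → Foqi
Length: 4 steps.

Mifo → Gami → Xeka → Wybu → Foqi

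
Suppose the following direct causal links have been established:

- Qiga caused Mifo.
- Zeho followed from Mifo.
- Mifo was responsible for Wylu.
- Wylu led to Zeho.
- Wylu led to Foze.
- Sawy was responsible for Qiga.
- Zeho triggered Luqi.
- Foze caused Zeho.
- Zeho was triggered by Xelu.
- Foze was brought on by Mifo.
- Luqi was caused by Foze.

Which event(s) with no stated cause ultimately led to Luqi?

Tracing upstream from Luqi: Luqi ← Foze ← Mifo ← Qiga ← Sawy.
A separate upstream branch: Luqi ← Zeho ← Xelu.
Each of those chain origins has no stated cause.

Sawy, Xelu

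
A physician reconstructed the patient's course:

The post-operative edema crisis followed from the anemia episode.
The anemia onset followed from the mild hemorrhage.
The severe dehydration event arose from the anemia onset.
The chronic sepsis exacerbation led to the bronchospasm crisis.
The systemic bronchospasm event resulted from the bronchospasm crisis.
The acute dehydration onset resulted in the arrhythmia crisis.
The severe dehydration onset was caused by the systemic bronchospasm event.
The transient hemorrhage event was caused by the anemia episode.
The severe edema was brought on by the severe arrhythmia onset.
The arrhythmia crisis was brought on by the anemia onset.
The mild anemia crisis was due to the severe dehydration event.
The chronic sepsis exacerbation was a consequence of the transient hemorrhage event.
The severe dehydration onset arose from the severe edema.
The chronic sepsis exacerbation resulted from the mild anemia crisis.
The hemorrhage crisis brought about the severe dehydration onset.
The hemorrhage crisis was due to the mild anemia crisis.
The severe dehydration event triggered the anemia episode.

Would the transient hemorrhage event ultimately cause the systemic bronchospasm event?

Yes

There is a causal chain: the transient hemorrhage event → the chronic sepsis exacerbation → the bronchospasm crisis → the systemic bronchospasm event.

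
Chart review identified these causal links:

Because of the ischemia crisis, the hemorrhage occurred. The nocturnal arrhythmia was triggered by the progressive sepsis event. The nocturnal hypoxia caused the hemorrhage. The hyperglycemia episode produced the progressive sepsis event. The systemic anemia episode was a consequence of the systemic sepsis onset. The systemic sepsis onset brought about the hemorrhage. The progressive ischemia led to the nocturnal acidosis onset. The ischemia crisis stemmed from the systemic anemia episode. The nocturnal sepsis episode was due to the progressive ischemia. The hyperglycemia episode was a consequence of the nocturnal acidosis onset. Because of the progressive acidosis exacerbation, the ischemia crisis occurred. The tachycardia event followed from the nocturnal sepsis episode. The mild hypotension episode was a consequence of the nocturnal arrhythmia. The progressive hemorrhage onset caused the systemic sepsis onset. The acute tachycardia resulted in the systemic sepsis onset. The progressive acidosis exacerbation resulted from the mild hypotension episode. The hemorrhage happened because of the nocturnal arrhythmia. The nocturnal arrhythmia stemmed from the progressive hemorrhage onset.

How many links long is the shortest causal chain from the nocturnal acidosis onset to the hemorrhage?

4

Shortest chain: the nocturnal acidosis onset → the hyperglycemia episode → the progressive sepsis event → the nocturnal arrhythmia → the hemorrhage.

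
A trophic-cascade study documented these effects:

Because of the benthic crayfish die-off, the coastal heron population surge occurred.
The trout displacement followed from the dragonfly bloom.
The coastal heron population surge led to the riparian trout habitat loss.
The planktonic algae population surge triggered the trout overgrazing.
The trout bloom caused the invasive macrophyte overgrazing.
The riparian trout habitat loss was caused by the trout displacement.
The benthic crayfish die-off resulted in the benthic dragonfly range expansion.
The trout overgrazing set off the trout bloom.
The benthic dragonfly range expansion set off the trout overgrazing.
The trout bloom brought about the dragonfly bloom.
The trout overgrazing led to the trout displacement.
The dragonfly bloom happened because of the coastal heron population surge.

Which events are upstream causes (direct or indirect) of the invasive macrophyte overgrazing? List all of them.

the benthic crayfish die-off, the benthic dragonfly range expansion, the planktonic algae population surge, the trout bloom, the trout overgrazing

Immediate cause of the invasive macrophyte overgrazing: the trout bloom.
Further upstream: the benthic crayfish die-off, the benthic dragonfly range expansion, the trout overgrazing, the planktonic algae population surge.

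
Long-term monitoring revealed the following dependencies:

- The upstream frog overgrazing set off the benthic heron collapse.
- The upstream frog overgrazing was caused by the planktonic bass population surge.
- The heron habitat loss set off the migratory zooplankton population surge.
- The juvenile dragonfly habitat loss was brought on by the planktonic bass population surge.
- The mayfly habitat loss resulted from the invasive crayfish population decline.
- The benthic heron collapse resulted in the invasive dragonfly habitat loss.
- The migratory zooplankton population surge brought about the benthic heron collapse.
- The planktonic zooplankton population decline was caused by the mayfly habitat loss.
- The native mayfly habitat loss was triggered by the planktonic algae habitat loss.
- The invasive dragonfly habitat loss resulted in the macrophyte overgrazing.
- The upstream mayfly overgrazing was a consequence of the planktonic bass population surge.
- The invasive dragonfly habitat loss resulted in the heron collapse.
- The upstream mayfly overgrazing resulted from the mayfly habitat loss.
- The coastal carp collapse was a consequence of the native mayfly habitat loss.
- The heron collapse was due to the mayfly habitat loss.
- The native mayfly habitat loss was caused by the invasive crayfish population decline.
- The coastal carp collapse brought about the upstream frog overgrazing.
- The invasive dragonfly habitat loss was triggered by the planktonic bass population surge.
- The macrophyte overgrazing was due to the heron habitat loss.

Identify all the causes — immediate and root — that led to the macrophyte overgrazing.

the benthic heron collapse, the coastal carp collapse, the heron habitat loss, the invasive crayfish population decline, the invasive dragonfly habitat loss, the migratory zooplankton population surge, the native mayfly habitat loss, the planktonic algae habitat loss, the planktonic bass population surge, the upstream frog overgrazing

Immediate causes of the macrophyte overgrazing: the heron habitat loss, the invasive dragonfly habitat loss.
Further upstream: the planktonic bass population surge, the invasive crayfish population decline, the planktonic algae habitat loss, the native mayfly habitat loss, the coastal carp collapse, the upstream frog overgrazing, the migratory zooplankton population surge, the benthic heron collapse.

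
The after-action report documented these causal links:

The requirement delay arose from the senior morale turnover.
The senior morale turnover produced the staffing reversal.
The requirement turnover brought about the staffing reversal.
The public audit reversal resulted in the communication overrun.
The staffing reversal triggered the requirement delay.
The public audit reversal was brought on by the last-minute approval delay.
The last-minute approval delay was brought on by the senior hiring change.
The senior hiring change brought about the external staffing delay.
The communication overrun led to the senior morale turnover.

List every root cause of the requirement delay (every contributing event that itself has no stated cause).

the requirement turnover, the senior hiring change

Tracing upstream from the requirement delay: the requirement delay ← the senior morale turnover ← the communication overrun ← the public audit reversal ← the last-minute approval delay ← the senior hiring change.
A separate upstream branch: the requirement delay ← the staffing reversal ← the requirement turnover.
Each of those chain origins has no stated cause.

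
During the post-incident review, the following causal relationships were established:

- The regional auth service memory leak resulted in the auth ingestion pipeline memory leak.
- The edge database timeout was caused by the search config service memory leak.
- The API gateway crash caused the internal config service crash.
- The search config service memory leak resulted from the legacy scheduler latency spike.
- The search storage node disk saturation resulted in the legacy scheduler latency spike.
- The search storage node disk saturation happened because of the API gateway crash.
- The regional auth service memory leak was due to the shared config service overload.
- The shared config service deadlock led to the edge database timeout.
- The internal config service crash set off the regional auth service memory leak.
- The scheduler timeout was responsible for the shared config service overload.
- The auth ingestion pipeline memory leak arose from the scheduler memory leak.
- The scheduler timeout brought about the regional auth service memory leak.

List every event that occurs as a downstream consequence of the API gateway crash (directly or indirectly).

Direct effects: the internal config service crash, the search storage node disk saturation.
2 steps out: the regional auth service memory leak, the legacy scheduler latency spike.
3 steps out: the search config service memory leak, the auth ingestion pipeline memory leak.
4 steps out: the edge database timeout.
Not reachable from it: the scheduler timeout, the shared config service overload, the scheduler memory leak, the shared config service deadlock.

the auth ingestion pipeline memory leak, the edge database timeout, the internal config service crash, the legacy scheduler latency spike, the regional auth service memory leak, the search config service memory leak, the search storage node disk saturation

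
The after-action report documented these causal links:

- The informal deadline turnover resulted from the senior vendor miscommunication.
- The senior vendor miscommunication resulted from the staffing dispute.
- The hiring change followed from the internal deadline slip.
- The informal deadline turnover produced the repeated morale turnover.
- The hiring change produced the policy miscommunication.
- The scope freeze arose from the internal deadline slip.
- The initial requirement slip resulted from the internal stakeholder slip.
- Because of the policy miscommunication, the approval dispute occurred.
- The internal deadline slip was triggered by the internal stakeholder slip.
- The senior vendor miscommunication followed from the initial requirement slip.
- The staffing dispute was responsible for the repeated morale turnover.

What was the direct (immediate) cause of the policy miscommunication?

the hiring change

Upstream contributors include the internal stakeholder slip, the internal deadline slip, but only the hiring change feeds directly into the policy miscommunication.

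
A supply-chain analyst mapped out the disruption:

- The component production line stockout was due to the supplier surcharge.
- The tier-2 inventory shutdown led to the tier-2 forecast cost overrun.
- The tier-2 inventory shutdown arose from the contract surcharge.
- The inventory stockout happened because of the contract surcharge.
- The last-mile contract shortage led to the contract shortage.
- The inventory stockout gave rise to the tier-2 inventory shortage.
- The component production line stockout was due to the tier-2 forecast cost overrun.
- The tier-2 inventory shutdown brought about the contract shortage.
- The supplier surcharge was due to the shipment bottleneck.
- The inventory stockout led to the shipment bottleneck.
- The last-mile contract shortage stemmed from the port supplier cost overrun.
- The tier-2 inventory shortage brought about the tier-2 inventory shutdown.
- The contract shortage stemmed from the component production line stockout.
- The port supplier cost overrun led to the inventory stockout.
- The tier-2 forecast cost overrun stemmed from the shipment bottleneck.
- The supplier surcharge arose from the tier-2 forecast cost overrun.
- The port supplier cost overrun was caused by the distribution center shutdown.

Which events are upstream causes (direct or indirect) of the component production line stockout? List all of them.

the contract surcharge, the distribution center shutdown, the inventory stockout, the port supplier cost overrun, the shipment bottleneck, the supplier surcharge, the tier-2 forecast cost overrun, the tier-2 inventory shortage, the tier-2 inventory shutdown

Immediate causes of the component production line stockout: the tier-2 forecast cost overrun, the supplier surcharge.
Further upstream: the distribution center shutdown, the port supplier cost overrun, the contract surcharge, the inventory stockout, the shipment bottleneck, the tier-2 inventory shortage, the tier-2 inventory shutdown.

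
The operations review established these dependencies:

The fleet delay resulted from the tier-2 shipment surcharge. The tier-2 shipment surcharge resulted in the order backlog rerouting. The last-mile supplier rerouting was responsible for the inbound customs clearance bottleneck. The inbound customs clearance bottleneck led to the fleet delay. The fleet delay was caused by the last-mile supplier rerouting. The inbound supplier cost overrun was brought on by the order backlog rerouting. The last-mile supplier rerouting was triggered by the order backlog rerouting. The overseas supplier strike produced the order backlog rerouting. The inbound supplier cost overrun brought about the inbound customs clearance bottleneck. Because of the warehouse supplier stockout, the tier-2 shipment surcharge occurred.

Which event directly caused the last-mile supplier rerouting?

Upstream contributors include the warehouse supplier stockout, the tier-2 shipment surcharge, the overseas supplier strike, but only the order backlog rerouting feeds directly into the last-mile supplier rerouting.

the order backlog rerouting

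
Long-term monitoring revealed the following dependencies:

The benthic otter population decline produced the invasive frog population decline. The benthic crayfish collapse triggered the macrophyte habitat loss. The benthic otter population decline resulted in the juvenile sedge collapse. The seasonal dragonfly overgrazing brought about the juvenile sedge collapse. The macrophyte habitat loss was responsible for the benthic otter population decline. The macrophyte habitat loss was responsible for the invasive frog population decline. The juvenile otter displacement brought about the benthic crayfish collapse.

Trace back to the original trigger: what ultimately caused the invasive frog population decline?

Tracing upstream from the invasive frog population decline: the invasive frog population decline ← the macrophyte habitat loss ← the benthic crayfish collapse ← the juvenile otter displacement.
The juvenile otter displacement has no stated cause, so it is the root.

the juvenile otter displacement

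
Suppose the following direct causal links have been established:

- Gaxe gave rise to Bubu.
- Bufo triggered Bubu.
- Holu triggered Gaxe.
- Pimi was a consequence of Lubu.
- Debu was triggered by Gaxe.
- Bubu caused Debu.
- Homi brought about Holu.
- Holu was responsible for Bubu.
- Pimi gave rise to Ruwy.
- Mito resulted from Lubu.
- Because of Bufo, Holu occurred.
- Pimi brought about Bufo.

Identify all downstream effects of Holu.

Bubu, Debu, Gaxe

Direct effects: Gaxe, Bubu.
2 steps out: Debu.
Not reachable from it: Lubu, Pimi, Mito, Bufo, Ruwy, Homi.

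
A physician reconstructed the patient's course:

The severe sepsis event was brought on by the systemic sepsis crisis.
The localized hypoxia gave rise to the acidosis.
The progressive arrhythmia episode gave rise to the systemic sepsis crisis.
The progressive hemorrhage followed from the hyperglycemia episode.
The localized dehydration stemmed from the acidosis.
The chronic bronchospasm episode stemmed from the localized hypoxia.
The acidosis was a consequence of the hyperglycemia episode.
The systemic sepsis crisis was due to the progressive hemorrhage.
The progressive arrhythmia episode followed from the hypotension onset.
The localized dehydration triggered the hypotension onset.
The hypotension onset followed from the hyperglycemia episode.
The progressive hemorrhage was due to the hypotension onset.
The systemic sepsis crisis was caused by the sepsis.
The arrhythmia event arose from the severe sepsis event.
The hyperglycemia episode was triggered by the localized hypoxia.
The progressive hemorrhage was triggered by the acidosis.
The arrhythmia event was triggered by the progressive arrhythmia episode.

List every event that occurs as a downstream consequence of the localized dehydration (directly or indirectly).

the arrhythmia event, the hypotension onset, the progressive arrhythmia episode, the progressive hemorrhage, the severe sepsis event, the systemic sepsis crisis

Direct effects: the hypotension onset.
2 steps out: the progressive hemorrhage, the progressive arrhythmia episode.
3 steps out: the systemic sepsis crisis, the arrhythmia event.
4 steps out: the severe sepsis event.
Not reachable from it: the localized hypoxia, the chronic bronchospasm episode, the hyperglycemia episode, the acidosis, the sepsis.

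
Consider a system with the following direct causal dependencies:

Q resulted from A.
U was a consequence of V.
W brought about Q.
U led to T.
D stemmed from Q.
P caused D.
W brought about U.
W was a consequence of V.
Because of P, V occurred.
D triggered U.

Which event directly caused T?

Upstream contributors include P, V, W, Q, D, A, but only U feeds directly into T.

U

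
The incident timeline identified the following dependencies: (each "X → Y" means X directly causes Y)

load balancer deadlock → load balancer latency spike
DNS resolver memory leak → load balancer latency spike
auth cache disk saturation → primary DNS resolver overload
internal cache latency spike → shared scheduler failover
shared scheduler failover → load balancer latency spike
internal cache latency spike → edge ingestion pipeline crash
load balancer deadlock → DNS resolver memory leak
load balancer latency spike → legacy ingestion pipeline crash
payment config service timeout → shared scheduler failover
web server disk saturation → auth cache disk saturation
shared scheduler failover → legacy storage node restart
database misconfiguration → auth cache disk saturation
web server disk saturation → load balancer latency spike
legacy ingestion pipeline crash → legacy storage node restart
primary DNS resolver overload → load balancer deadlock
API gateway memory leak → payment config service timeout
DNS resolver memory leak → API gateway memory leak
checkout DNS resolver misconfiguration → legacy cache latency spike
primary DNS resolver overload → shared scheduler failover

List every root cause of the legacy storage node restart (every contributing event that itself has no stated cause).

Tracing upstream from the legacy storage node restart: the legacy storage node restart ← the shared scheduler failover ← the primary DNS resolver overload ← the auth cache disk saturation ← the database misconfiguration.
A separate upstream branch: the legacy storage node restart ← the legacy ingestion pipeline crash ← the load balancer latency spike ← the web server disk saturation.
A separate upstream branch: the legacy storage node restart ← the shared scheduler failover ← the internal cache latency spike.
Each of those chain origins has no stated cause.

the database misconfiguration, the internal cache latency spike, the web server disk saturation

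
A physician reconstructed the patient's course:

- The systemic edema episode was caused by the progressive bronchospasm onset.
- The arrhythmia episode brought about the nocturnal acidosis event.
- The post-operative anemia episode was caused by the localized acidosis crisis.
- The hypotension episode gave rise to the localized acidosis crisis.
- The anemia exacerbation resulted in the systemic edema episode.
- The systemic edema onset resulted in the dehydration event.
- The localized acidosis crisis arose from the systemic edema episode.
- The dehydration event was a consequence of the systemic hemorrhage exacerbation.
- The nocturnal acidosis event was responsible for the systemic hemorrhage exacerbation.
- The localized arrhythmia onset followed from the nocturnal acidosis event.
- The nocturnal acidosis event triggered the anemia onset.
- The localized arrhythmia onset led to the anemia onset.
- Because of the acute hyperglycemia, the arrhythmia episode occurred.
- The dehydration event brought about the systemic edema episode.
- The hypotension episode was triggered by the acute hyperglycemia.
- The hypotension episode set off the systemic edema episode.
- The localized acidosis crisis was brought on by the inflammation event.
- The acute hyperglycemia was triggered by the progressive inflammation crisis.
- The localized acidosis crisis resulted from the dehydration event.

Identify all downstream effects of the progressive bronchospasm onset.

Direct effects: the systemic edema episode.
2 steps out: the localized acidosis crisis.
3 steps out: the post-operative anemia episode.
Not reachable from it: the progressive inflammation crisis, the acute hyperglycemia, the hypotension episode, the arrhythmia episode, the nocturnal acidosis event, the localized arrhythmia onset, the inflammation event, the systemic hemorrhage exacerbation, the systemic edema onset, the anemia exacerbation, the anemia onset, the dehydration event.

the localized acidosis crisis, the post-operative anemia episode, the systemic edema episode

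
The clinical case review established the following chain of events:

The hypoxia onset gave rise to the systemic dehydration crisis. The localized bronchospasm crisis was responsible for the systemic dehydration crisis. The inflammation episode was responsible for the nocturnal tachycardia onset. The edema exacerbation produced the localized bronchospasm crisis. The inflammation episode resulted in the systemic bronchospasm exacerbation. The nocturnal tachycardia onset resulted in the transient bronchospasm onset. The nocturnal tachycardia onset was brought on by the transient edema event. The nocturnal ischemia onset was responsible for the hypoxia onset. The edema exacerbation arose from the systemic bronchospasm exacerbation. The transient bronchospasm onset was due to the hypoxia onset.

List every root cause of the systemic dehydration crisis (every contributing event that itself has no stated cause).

the inflammation episode, the nocturnal ischemia onset

Tracing upstream from the systemic dehydration crisis: the systemic dehydration crisis ← the localized bronchospasm crisis ← the edema exacerbation ← the systemic bronchospasm exacerbation ← the inflammation episode.
A separate upstream branch: the systemic dehydration crisis ← the hypoxia onset ← the nocturnal ischemia onset.
Each of those chain origins has no stated cause.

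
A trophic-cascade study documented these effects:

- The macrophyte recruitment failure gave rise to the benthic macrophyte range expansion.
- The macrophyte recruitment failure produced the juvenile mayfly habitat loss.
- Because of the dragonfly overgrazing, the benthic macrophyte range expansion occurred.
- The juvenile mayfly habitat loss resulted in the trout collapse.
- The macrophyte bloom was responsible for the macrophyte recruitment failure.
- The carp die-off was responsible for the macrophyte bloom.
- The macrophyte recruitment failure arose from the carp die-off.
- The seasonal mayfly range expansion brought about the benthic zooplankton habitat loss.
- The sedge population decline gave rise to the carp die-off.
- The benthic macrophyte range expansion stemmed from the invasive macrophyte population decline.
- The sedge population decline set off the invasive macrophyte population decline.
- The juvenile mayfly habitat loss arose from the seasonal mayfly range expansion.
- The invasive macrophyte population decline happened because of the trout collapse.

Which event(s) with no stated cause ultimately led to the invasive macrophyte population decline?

Tracing upstream from the invasive macrophyte population decline: the invasive macrophyte population decline ← the sedge population decline.
A separate upstream branch: the invasive macrophyte population decline ← the trout collapse ← the juvenile mayfly habitat loss ← the seasonal mayfly range expansion.
Each of those chain origins has no stated cause.

the seasonal mayfly range expansion, the sedge population decline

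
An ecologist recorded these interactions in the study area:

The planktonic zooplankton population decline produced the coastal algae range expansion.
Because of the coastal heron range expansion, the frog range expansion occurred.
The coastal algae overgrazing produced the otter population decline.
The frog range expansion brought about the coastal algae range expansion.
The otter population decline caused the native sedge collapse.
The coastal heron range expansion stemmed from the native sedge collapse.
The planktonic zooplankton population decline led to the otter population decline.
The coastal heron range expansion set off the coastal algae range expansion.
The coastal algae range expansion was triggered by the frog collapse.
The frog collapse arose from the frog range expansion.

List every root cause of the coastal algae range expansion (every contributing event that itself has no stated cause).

Tracing upstream from the coastal algae range expansion: the coastal algae range expansion ← the coastal heron range expansion ← the native sedge collapse ← the otter population decline ← the coastal algae overgrazing.
A separate upstream branch: the coastal algae range expansion ← the planktonic zooplankton population decline.
Each of those chain origins has no stated cause.

the coastal algae overgrazing, the planktonic zooplankton population decline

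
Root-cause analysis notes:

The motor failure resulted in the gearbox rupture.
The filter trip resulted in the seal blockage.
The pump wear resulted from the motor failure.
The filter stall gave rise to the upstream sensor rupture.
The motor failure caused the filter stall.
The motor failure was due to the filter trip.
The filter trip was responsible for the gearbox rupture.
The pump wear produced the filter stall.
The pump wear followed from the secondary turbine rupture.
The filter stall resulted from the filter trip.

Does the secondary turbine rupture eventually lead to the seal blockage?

No

The secondary turbine rupture leads to the pump wear, the filter stall, the upstream sensor rupture; the seal blockage is not among them.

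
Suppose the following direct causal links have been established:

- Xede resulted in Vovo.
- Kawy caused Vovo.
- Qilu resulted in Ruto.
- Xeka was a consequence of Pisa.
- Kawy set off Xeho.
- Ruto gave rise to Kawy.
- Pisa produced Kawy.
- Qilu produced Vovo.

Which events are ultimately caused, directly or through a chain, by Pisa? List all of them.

Kawy, Vovo, Xeho, Xeka

Direct effects: Xeka, Kawy.
2 steps out: Xeho, Vovo.
Not reachable from it: Qilu, Ruto, Xede.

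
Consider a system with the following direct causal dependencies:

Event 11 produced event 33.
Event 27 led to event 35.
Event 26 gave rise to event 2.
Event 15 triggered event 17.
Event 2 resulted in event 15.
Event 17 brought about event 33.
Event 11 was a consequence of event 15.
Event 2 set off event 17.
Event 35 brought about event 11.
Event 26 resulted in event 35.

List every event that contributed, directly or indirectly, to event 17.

event 15, event 2, event 26

Immediate causes of event 17: event 2, event 15.
Further upstream: event 26.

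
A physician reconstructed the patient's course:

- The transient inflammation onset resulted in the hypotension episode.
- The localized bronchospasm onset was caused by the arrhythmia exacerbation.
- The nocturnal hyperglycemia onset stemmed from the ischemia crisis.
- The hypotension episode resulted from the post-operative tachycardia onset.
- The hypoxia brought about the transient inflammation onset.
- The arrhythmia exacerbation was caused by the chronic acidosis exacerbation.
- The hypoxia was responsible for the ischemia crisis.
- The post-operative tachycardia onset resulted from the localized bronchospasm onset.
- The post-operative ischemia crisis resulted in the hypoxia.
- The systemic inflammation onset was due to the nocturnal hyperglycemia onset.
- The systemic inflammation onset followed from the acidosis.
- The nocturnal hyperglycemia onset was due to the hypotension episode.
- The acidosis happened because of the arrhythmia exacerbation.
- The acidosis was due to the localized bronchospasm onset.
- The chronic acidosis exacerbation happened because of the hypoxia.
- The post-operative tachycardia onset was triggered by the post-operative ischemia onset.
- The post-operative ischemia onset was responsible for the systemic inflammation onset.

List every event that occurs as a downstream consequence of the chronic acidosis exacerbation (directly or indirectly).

the acidosis, the arrhythmia exacerbation, the hypotension episode, the localized bronchospasm onset, the nocturnal hyperglycemia onset, the post-operative tachycardia onset, the systemic inflammation onset

Direct effects: the arrhythmia exacerbation.
2 steps out: the localized bronchospasm onset, the acidosis.
3 steps out: the post-operative tachycardia onset, the systemic inflammation onset.
4 steps out: the hypotension episode.
5 steps out: the nocturnal hyperglycemia onset.
Not reachable from it: the post-operative ischemia crisis, the post-operative ischemia onset, the hypoxia, the transient inflammation onset, the ischemia crisis.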